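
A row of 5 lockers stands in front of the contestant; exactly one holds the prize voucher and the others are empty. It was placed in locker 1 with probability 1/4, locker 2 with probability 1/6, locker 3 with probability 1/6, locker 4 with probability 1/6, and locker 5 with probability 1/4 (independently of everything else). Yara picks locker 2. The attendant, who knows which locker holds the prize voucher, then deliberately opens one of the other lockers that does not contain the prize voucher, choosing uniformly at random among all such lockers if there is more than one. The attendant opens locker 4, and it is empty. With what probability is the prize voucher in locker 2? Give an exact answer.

3/19

Condition on the true location of the prize voucher.
If it is in either of lockers 1 and 5 (prior 1/4 each): the attendant has 3 equally likely choices, so probability 1/3; weight (1/4)·(1/3) = 1/12 each.
If it is in locker 2 (prior 1/6): the attendant has 4 equally likely choices, so probability 1/4; weight (1/6)·(1/4) = 1/24.
If it is in locker 3 (prior 1/6): the attendant has 3 equally likely choices, so probability 1/3; weight (1/6)·(1/3) = 1/18.
If it is in locker 4 (prior 1/6): the attendant opened locker 4, so this case is ruled out; weight (1/6)·0 = 0.
The weights sum to 19/72.
So P(the prize voucher in locker 2 | the attendant opened locker 4) = (1/24) / (19/72) = 3/19.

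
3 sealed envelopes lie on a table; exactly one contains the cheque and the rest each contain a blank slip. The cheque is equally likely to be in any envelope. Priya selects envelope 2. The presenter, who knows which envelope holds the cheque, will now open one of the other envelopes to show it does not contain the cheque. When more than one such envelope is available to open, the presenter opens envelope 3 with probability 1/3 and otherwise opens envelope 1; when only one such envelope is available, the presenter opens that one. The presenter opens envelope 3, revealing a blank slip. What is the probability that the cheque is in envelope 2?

Apply Bayes' rule, conditioning on where the cheque actually is.
If it is in envelope 1 (prior 1/3): only envelope 3 is available, probability 1; weight (1/3)·1 = 1/3.
If it is in envelope 2 (prior 1/3): envelope 3 is available, opened with probability 1/3; weight (1/3)·(1/3) = 1/9.
If it is in envelope 3 (prior 1/3): the presenter opened envelope 3, so this case is ruled out; weight (1/3)·0 = 0.
The weights sum to 4/9.
So P(the cheque in envelope 2 | the presenter opened envelope 3) = (1/9) / (4/9) = 1/4.

1/4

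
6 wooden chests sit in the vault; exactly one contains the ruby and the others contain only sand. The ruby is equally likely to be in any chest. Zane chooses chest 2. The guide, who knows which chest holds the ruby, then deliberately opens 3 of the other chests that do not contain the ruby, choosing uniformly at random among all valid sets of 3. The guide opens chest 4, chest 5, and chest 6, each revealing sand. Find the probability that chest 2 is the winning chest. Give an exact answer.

1/6

Apply Bayes' rule, conditioning on where the ruby actually is.
If it is in either of chests 1 and 3 (prior 1/6 each): the guide has 4 equally likely choices, so probability 1/4; weight (1/6)·(1/4) = 1/24 each.
If it is in chest 2 (prior 1/6): the guide has 10 equally likely choices, so probability 1/10; weight (1/6)·(1/10) = 1/60.
If it is in any of chests 4, 5, and 6 (prior 1/6 each): that chest was opened and seen not to hold the prize — ruled out; weight (1/6)·0 = 0 each.
The weights sum to 1/10.
So P(the ruby in chest 2 | the guide opened chest 4, chest 5, and chest 6) = (1/60) / (1/10) = 1/6.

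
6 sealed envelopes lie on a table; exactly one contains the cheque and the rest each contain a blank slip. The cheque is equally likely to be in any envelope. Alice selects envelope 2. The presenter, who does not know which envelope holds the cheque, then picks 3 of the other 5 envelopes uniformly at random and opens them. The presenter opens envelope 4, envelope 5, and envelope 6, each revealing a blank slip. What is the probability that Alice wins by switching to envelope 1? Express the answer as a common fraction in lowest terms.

Because the presenter chose which envelopes to open without knowing where the cheque is, the choice is independent of the prize location. Learning that none of the 3 opened envelopes holds the cheque simply rules out those 3 locations and leaves the remaining 3 envelopes still equally likely by symmetry.
So P(the cheque in envelope 1) = 1/3.

1/3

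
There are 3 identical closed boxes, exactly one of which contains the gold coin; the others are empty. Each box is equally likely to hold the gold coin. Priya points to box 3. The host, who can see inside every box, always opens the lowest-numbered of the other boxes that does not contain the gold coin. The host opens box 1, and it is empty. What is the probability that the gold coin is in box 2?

Consider each possible location of the gold coin in turn.
If it is in box 1 (prior 1/3): the host opened box 1, so this case is ruled out; weight (1/3)·0 = 0.
If it is in either of boxes 2 and 3 (prior 1/3 each): box 1 is the lowest-numbered option available, probability 1; weight (1/3)·1 = 1/3 each.
The weights sum to 2/3.
So P(the gold coin in box 2 | the host opened box 1) = (1/3) / (2/3) = 1/2.

1/2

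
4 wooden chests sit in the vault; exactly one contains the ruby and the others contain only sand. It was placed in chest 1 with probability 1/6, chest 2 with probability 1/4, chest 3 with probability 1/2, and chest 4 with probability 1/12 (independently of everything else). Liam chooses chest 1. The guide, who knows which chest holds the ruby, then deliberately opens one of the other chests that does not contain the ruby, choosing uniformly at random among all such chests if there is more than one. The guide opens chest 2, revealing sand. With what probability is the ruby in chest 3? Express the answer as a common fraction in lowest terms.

18/25

Apply Bayes' rule, conditioning on where the ruby actually is.
If it is in chest 1 (prior 1/6): the guide has 3 equally likely choices, so probability 1/3; weight (1/6)·(1/3) = 1/18.
If it is in chest 2 (prior 1/4): the guide opened chest 2, so this case is ruled out; weight (1/4)·0 = 0.
If it is in chest 3 (prior 1/2): the guide has 2 equally likely choices, so probability 1/2; weight (1/2)·(1/2) = 1/4.
If it is in chest 4 (prior 1/12): the guide has 2 equally likely choices, so probability 1/2; weight (1/12)·(1/2) = 1/24.
The weights sum to 25/72.
So P(the ruby in chest 3 | the guide opened chest 2) = (1/4) / (25/72) = 18/25.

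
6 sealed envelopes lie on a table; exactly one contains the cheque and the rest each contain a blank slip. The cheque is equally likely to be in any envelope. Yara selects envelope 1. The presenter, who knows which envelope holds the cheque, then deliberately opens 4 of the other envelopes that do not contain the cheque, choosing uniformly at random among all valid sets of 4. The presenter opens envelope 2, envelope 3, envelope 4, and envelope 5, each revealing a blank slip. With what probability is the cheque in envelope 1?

1/6

Consider each possible location of the cheque in turn.
If it is in envelope 1 (prior 1/6): the presenter has 5 equally likely choices, so probability 1/5; weight (1/6)·(1/5) = 1/30.
If it is in any of envelopes 2, 3, 4, and 5 (prior 1/6 each): that envelope was opened and seen not to hold the prize — ruled out; weight (1/6)·0 = 0 each.
If it is in envelope 6 (prior 1/6): the presenter has no choice, probability 1; weight (1/6)·1 = 1/6.
The weights sum to 1/5.
So P(the cheque in envelope 1 | the presenter opened envelope 2, envelope 3, envelope 4, and envelope 5) = (1/30) / (1/5) = 1/6.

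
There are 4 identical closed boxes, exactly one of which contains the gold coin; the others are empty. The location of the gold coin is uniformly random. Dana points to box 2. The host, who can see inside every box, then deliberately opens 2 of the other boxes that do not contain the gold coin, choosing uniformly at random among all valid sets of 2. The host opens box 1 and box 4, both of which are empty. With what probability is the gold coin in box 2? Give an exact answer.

Consider each possible location of the gold coin in turn.
If it is in either of boxes 1 and 4 (prior 1/4 each): that box was opened and seen not to hold the prize — ruled out; weight (1/4)·0 = 0 each.
If it is in box 2 (prior 1/4): the host has 3 equally likely choices, so probability 1/3; weight (1/4)·(1/3) = 1/12.
If it is in box 3 (prior 1/4): the host has no choice, probability 1; weight (1/4)·1 = 1/4.
The weights sum to 1/3.
So P(the gold coin in box 2 | the host opened box 1 and box 4) = (1/12) / (1/3) = 1/4.

1/4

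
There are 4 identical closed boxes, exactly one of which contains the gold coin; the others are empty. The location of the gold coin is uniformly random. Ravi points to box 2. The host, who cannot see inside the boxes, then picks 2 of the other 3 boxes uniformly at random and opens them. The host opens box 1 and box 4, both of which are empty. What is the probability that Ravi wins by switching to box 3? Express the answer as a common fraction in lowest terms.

Because the host chose which boxes to open without knowing where the gold coin is, the choice is independent of the prize location. Learning that none of the 2 opened boxes holds the gold coin simply rules out those 2 locations and leaves the remaining 2 boxes still equally likely by symmetry.
So P(the gold coin in box 3) = 1/2.

1/2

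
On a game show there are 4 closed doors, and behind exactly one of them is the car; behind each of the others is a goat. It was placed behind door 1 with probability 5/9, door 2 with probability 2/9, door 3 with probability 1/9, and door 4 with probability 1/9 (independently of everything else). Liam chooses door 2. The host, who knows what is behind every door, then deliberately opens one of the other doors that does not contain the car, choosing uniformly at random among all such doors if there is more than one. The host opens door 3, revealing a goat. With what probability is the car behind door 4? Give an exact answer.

Apply Bayes' rule, conditioning on where the car actually is.
If it is behind door 1 (prior 5/9): the host has 2 equally likely choices, so probability 1/2; weight (5/9)·(1/2) = 5/18.
If it is behind door 2 (prior 2/9): the host has 3 equally likely choices, so probability 1/3; weight (2/9)·(1/3) = 2/27.
If it is behind door 3 (prior 1/9): the host opened door 3, so this case is ruled out; weight (1/9)·0 = 0.
If it is behind door 4 (prior 1/9): the host has 2 equally likely choices, so probability 1/2; weight (1/9)·(1/2) = 1/18.
The weights sum to 11/27.
So P(the car behind door 4 | the host opened door 3) = (1/18) / (11/27) = 3/22.

3/22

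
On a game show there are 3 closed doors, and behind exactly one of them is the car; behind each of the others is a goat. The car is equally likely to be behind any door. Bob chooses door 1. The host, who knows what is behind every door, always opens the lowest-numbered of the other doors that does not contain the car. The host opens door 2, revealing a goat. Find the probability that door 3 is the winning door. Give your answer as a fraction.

1/2

Apply Bayes' rule, conditioning on where the car actually is.
If it is behind either of doors 1 and 3 (prior 1/3 each): door 2 is the lowest-numbered option available, probability 1; weight (1/3)·1 = 1/3 each.
If it is behind door 2 (prior 1/3): the host opened door 2, so this case is ruled out; weight (1/3)·0 = 0.
The weights sum to 2/3.
So P(the car behind door 3 | the host opened door 2) = (1/3) / (2/3) = 1/2.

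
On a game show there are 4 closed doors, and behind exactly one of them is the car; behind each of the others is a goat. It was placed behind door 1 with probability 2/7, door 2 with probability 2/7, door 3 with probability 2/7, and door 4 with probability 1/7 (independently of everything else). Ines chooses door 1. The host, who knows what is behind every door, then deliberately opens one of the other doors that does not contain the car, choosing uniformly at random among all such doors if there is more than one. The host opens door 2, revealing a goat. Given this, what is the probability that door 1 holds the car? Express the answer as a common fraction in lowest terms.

Consider each possible location of the car in turn.
If it is behind door 1 (prior 2/7): the host has 3 equally likely choices, so probability 1/3; weight (2/7)·(1/3) = 2/21.
If it is behind door 2 (prior 2/7): the host opened door 2, so this case is ruled out; weight (2/7)·0 = 0.
If it is behind door 3 (prior 2/7): the host has 2 equally likely choices, so probability 1/2; weight (2/7)·(1/2) = 1/7.
If it is behind door 4 (prior 1/7): the host has 2 equally likely choices, so probability 1/2; weight (1/7)·(1/2) = 1/14.
The weights sum to 13/42.
So P(the car behind door 1 | the host opened door 2) = (2/21) / (13/42) = 4/13.

4/13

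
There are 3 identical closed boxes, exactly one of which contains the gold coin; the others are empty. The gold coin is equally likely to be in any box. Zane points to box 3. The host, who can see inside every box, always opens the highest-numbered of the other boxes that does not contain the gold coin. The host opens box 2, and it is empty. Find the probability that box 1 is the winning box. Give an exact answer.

1/2

Condition on the true location of the gold coin.
If it is in either of boxes 1 and 3 (prior 1/3 each): box 2 is the highest-numbered option available, probability 1; weight (1/3)·1 = 1/3 each.
If it is in box 2 (prior 1/3): the host opened box 2, so this case is ruled out; weight (1/3)·0 = 0.
The weights sum to 2/3.
So P(the gold coin in box 1 | the host opened box 2) = (1/3) / (2/3) = 1/2.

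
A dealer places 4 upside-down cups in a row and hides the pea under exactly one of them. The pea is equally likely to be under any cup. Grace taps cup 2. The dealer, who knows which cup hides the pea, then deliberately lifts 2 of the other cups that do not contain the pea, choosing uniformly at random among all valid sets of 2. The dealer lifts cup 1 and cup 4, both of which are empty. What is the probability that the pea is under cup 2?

Apply Bayes' rule, conditioning on where the pea actually is.
If it is under either of cups 1 and 4 (prior 1/4 each): that cup was opened and seen not to hold the prize — ruled out; weight (1/4)·0 = 0 each.
If it is under cup 2 (prior 1/4): the dealer has 3 equally likely choices, so probability 1/3; weight (1/4)·(1/3) = 1/12.
If it is under cup 3 (prior 1/4): the dealer has no choice, probability 1; weight (1/4)·1 = 1/4.
The weights sum to 1/3.
So P(the pea under cup 2 | the dealer opened cup 1 and cup 4) = (1/12) / (1/3) = 1/4.

1/4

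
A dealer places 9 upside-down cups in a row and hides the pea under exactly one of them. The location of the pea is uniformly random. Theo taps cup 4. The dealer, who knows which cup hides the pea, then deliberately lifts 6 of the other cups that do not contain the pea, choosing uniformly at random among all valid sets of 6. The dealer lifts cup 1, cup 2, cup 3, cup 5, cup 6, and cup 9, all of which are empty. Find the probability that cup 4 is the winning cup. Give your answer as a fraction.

1/9

Consider each possible location of the pea in turn.
If it is under any of cups 1, 2, 3, 5, 6, and 9 (prior 1/9 each): that cup was opened and seen not to hold the prize — ruled out; weight (1/9)·0 = 0 each.
If it is under cup 4 (prior 1/9): the dealer has 28 equally likely choices, so probability 1/28; weight (1/9)·(1/28) = 1/252.
If it is under either of cups 7 and 8 (prior 1/9 each): the dealer has 7 equally likely choices, so probability 1/7; weight (1/9)·(1/7) = 1/63 each.
The weights sum to 1/28.
So P(the pea under cup 4 | the dealer opened cup 1, cup 2, cup 3, cup 5, cup 6, and cup 9) = (1/252) / (1/28) = 1/9.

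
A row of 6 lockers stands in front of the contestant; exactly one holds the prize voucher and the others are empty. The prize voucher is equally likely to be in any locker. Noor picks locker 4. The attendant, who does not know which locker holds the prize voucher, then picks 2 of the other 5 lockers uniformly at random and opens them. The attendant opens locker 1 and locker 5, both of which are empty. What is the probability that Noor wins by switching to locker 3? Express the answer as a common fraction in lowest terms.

Because the attendant chose which lockers to open without knowing where the prize voucher is, the choice is independent of the prize location. Learning that none of the 2 opened lockers holds the prize voucher simply rules out those 2 locations and leaves the remaining 4 lockers still equally likely by symmetry.
So P(the prize voucher in locker 3) = 1/4.

1/4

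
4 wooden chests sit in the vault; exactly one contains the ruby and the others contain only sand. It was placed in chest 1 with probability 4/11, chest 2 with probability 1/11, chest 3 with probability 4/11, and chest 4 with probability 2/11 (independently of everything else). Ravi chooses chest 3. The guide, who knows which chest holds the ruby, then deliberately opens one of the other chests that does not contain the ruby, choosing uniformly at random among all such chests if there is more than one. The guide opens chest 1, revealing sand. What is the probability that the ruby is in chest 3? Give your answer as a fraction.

Consider each possible location of the ruby in turn.
If it is in chest 1 (prior 4/11): the guide opened chest 1, so this case is ruled out; weight (4/11)·0 = 0.
If it is in chest 2 (prior 1/11): the guide has 2 equally likely choices, so probability 1/2; weight (1/11)·(1/2) = 1/22.
If it is in chest 3 (prior 4/11): the guide has 3 equally likely choices, so probability 1/3; weight (4/11)·(1/3) = 4/33.
If it is in chest 4 (prior 2/11): the guide has 2 equally likely choices, so probability 1/2; weight (2/11)·(1/2) = 1/11.
The weights sum to 17/66.
So P(the ruby in chest 3 | the guide opened chest 1) = (4/33) / (17/66) = 8/17.

8/17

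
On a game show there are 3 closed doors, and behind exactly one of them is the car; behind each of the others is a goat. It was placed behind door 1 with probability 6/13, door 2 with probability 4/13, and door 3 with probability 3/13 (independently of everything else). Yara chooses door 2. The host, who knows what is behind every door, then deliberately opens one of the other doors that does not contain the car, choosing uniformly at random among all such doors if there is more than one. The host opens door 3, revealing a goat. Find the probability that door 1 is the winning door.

Condition on the true location of the car.
If it is behind door 1 (prior 6/13): the host has no choice, probability 1; weight (6/13)·1 = 6/13.
If it is behind door 2 (prior 4/13): the host has 2 equally likely choices, so probability 1/2; weight (4/13)·(1/2) = 2/13.
If it is behind door 3 (prior 3/13): the host opened door 3, so this case is ruled out; weight (3/13)·0 = 0.
The weights sum to 8/13.
So P(the car behind door 1 | the host opened door 3) = (6/13) / (8/13) = 3/4.

3/4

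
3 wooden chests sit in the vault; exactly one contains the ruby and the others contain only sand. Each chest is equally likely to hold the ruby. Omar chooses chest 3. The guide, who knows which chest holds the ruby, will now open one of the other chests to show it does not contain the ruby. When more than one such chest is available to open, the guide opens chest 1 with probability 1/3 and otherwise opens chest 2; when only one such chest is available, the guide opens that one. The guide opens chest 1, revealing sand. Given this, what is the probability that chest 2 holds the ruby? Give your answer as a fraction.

3/4

Apply Bayes' rule, conditioning on where the ruby actually is.
If it is in chest 1 (prior 1/3): the guide opened chest 1, so this case is ruled out; weight (1/3)·0 = 0.
If it is in chest 2 (prior 1/3): only chest 1 is available, probability 1; weight (1/3)·1 = 1/3.
If it is in chest 3 (prior 1/3): chest 1 is available, opened with probability 1/3; weight (1/3)·(1/3) = 1/9.
The weights sum to 4/9.
So P(the ruby in chest 2 | the guide opened chest 1) = (1/3) / (4/9) = 3/4.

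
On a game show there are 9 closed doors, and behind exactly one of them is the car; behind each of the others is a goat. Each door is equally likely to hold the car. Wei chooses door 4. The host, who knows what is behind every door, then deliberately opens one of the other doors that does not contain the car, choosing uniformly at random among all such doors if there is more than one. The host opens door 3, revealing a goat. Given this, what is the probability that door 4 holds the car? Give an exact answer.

1/9

Condition on the true location of the car.
If it is behind any of doors 1, 2, 5, 6, 7, 8, and 9 (prior 1/9 each): the host has 7 equally likely choices, so probability 1/7; weight (1/9)·(1/7) = 1/63 each.
If it is behind door 3 (prior 1/9): the host opened door 3, so this case is ruled out; weight (1/9)·0 = 0.
If it is behind door 4 (prior 1/9): the host has 8 equally likely choices, so probability 1/8; weight (1/9)·(1/8) = 1/72.
The weights sum to 1/8.
So P(the car behind door 4 | the host opened door 3) = (1/72) / (1/8) = 1/9.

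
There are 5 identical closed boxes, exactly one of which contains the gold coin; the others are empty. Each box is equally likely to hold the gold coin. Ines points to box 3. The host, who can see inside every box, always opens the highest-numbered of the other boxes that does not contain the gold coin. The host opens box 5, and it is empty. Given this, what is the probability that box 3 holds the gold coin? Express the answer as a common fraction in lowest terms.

1/4

Apply Bayes' rule, conditioning on where the gold coin actually is.
If it is in any of boxes 1, 2, 3, and 4 (prior 1/5 each): box 5 is the highest-numbered option available, probability 1; weight (1/5)·1 = 1/5 each.
If it is in box 5 (prior 1/5): the host opened box 5, so this case is ruled out; weight (1/5)·0 = 0.
The weights sum to 4/5.
So P(the gold coin in box 3 | the host opened box 5) = (1/5) / (4/5) = 1/4.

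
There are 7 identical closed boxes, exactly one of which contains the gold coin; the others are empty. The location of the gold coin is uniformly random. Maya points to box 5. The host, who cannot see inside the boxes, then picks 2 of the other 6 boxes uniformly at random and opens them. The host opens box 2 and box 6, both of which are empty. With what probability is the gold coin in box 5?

Consider each possible location of the gold coin in turn.
If it is in any of boxes 1, 3, 4, 5, and 7 (prior 1/7 each): the host picks exactly this set with probability 1/15 regardless, and none is the prize; weight (1/7)·(1/15) = 1/105 each.
If it is in either of boxes 2 and 6 (prior 1/7 each): that box was opened and seen not to hold the prize — ruled out; weight (1/7)·0 = 0 each.
The weights sum to 1/21.
So P(the gold coin in box 5 | the host opened box 2 and box 6) = (1/105) / (1/21) = 1/5.

1/5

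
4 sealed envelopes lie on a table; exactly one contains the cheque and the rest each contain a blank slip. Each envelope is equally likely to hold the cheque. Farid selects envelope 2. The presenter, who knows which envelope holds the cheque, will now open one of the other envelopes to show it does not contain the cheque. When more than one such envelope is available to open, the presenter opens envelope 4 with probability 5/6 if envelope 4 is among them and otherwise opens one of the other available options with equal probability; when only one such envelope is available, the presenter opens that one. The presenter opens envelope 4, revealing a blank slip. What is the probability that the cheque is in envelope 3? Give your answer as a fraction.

1/3

Condition on the true location of the cheque.
If it is in any of envelopes 1, 2, and 3 (prior 1/4 each): envelope 4 is available, opened with probability 5/6; weight (1/4)·(5/6) = 5/24 each.
If it is in envelope 4 (prior 1/4): the presenter opened envelope 4, so this case is ruled out; weight (1/4)·0 = 0.
The weights sum to 5/8.
So P(the cheque in envelope 3 | the presenter opened envelope 4) = (5/24) / (5/8) = 1/3.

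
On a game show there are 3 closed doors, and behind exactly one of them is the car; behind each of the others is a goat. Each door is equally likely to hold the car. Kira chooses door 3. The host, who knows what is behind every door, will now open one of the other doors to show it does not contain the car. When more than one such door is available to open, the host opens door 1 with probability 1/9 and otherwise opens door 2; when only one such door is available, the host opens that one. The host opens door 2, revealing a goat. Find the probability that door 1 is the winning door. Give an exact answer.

Condition on the true location of the car.
If it is behind door 1 (prior 1/3): only door 2 is available, probability 1; weight (1/3)·1 = 1/3.
If it is behind door 2 (prior 1/3): the host opened door 2, so this case is ruled out; weight (1/3)·0 = 0.
If it is behind door 3 (prior 1/3): door 1 is available but not opened, probability 8/9; weight (1/3)·(8/9) = 8/27.
The weights sum to 17/27.
So P(the car behind door 1 | the host opened door 2) = (1/3) / (17/27) = 9/17.

9/17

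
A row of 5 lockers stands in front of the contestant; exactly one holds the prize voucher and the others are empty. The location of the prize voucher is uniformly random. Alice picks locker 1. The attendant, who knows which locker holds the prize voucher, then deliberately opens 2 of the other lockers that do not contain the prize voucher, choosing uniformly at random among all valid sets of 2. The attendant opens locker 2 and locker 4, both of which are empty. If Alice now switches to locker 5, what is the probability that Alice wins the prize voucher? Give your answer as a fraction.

Condition on the true location of the prize voucher.
If it is in locker 1 (prior 1/5): the attendant has 6 equally likely choices, so probability 1/6; weight (1/5)·(1/6) = 1/30.
If it is in either of lockers 2 and 4 (prior 1/5 each): that locker was opened and seen not to hold the prize — ruled out; weight (1/5)·0 = 0 each.
If it is in either of lockers 3 and 5 (prior 1/5 each): the attendant has 3 equally likely choices, so probability 1/3; weight (1/5)·(1/3) = 1/15 each.
The weights sum to 1/6.
So P(the prize voucher in locker 5 | the attendant opened locker 2 and locker 4) = (1/15) / (1/6) = 2/5.

2/5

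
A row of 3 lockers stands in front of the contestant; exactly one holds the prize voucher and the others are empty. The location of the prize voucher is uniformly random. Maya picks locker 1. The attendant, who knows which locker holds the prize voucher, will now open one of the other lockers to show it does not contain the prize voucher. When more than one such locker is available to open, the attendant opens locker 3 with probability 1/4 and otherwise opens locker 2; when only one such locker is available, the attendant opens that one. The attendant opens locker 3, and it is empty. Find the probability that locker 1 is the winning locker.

1/5

Consider each possible location of the prize voucher in turn.
If it is in locker 1 (prior 1/3): locker 3 is available, opened with probability 1/4; weight (1/3)·(1/4) = 1/12.
If it is in locker 2 (prior 1/3): only locker 3 is available, probability 1; weight (1/3)·1 = 1/3.
If it is in locker 3 (prior 1/3): the attendant opened locker 3, so this case is ruled out; weight (1/3)·0 = 0.
The weights sum to 5/12.
So P(the prize voucher in locker 1 | the attendant opened locker 3) = (1/12) / (5/12) = 1/5.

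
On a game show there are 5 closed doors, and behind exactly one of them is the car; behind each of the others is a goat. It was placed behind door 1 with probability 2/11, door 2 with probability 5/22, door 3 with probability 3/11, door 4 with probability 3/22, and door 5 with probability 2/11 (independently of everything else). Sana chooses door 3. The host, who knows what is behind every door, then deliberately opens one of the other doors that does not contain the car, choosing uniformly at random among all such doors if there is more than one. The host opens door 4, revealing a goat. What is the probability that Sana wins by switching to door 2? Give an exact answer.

Consider each possible location of the car in turn.
If it is behind either of doors 1 and 5 (prior 2/11 each): the host has 3 equally likely choices, so probability 1/3; weight (2/11)·(1/3) = 2/33 each.
If it is behind door 2 (prior 5/22): the host has 3 equally likely choices, so probability 1/3; weight (5/22)·(1/3) = 5/66.
If it is behind door 3 (prior 3/11): the host has 4 equally likely choices, so probability 1/4; weight (3/11)·(1/4) = 3/44.
If it is behind door 4 (prior 3/22): the host opened door 4, so this case is ruled out; weight (3/22)·0 = 0.
The weights sum to 35/132.
So P(the car behind door 2 | the host opened door 4) = (5/66) / (35/132) = 2/7.

2/7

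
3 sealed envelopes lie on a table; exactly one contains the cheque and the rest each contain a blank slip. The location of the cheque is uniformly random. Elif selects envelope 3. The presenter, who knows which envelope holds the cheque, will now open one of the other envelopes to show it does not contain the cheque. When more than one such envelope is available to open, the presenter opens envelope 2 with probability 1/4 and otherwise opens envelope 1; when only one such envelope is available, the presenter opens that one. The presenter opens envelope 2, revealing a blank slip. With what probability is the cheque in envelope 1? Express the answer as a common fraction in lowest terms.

4/5

Apply Bayes' rule, conditioning on where the cheque actually is.
If it is in envelope 1 (prior 1/3): only envelope 2 is available, probability 1; weight (1/3)·1 = 1/3.
If it is in envelope 2 (prior 1/3): the presenter opened envelope 2, so this case is ruled out; weight (1/3)·0 = 0.
If it is in envelope 3 (prior 1/3): envelope 2 is available, opened with probability 1/4; weight (1/3)·(1/4) = 1/12.
The weights sum to 5/12.
So P(the cheque in envelope 1 | the presenter opened envelope 2) = (1/3) / (5/12) = 4/5.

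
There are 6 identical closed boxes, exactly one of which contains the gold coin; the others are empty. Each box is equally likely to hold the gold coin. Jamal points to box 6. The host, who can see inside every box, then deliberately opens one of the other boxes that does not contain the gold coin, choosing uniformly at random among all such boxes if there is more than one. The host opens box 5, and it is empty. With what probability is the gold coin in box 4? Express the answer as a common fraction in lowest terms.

Condition on the true location of the gold coin.
If it is in any of boxes 1, 2, 3, and 4 (prior 1/6 each): the host has 4 equally likely choices, so probability 1/4; weight (1/6)·(1/4) = 1/24 each.
If it is in box 5 (prior 1/6): the host opened box 5, so this case is ruled out; weight (1/6)·0 = 0.
If it is in box 6 (prior 1/6): the host has 5 equally likely choices, so probability 1/5; weight (1/6)·(1/5) = 1/30.
The weights sum to 1/5.
So P(the gold coin in box 4 | the host opened box 5) = (1/24) / (1/5) = 5/24.

5/24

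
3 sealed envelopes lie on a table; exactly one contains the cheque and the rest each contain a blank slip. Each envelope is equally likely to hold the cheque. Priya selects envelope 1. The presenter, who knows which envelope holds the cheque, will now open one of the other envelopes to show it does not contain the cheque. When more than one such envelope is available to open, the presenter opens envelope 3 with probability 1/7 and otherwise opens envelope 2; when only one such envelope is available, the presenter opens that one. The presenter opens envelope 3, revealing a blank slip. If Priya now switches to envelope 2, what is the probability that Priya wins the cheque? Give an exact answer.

Apply Bayes' rule, conditioning on where the cheque actually is.
If it is in envelope 1 (prior 1/3): envelope 3 is available, opened with probability 1/7; weight (1/3)·(1/7) = 1/21.
If it is in envelope 2 (prior 1/3): only envelope 3 is available, probability 1; weight (1/3)·1 = 1/3.
If it is in envelope 3 (prior 1/3): the presenter opened envelope 3, so this case is ruled out; weight (1/3)·0 = 0.
The weights sum to 8/21.
So P(the cheque in envelope 2 | the presenter opened envelope 3) = (1/3) / (8/21) = 7/8.

7/8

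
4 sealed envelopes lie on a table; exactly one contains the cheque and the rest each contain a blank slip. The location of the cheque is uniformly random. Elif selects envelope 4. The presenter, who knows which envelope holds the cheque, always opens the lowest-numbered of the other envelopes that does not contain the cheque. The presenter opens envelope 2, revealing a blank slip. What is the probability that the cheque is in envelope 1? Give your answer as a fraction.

Apply Bayes' rule, conditioning on where the cheque actually is.
If it is in envelope 1 (prior 1/4): envelope 2 is the lowest-numbered option available, probability 1; weight (1/4)·1 = 1/4.
If it is in envelope 2 (prior 1/4): the presenter opened envelope 2, so this case is ruled out; weight (1/4)·0 = 0.
If it is in either of envelopes 3 and 4 (prior 1/4 each): the presenter would have opened envelope 1 instead, probability 0; weight (1/4)·0 = 0 each.
The weights sum to 1/4.
So P(the cheque in envelope 1 | the presenter opened envelope 2) = (1/4) / (1/4) = 1.

1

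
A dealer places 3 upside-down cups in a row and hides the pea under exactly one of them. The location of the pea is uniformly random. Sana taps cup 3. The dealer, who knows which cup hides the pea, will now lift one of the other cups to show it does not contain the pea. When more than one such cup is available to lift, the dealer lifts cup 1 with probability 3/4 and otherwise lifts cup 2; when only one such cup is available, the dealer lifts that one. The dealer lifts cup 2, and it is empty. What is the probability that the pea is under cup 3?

1/5

Consider each possible location of the pea in turn.
If it is under cup 1 (prior 1/3): only cup 2 is available, probability 1; weight (1/3)·1 = 1/3.
If it is under cup 2 (prior 1/3): the dealer opened cup 2, so this case is ruled out; weight (1/3)·0 = 0.
If it is under cup 3 (prior 1/3): cup 1 is available but not opened, probability 1/4; weight (1/3)·(1/4) = 1/12.
The weights sum to 5/12.
So P(the pea under cup 3 | the dealer opened cup 2) = (1/12) / (5/12) = 1/5.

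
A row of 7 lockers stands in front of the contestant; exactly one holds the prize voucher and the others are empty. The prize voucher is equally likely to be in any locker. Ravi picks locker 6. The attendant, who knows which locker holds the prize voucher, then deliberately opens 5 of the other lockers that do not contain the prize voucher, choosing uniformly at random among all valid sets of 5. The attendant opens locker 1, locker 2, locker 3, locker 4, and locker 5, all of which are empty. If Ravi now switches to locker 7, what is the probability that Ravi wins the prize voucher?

Consider each possible location of the prize voucher in turn.
If it is in any of lockers 1, 2, 3, 4, and 5 (prior 1/7 each): that locker was opened and seen not to hold the prize — ruled out; weight (1/7)·0 = 0 each.
If it is in locker 6 (prior 1/7): the attendant has 6 equally likely choices, so probability 1/6; weight (1/7)·(1/6) = 1/42.
If it is in locker 7 (prior 1/7): the attendant has no choice, probability 1; weight (1/7)·1 = 1/7.
The weights sum to 1/6.
So P(the prize voucher in locker 7 | the attendant opened locker 1, locker 2, locker 3, locker 4, and locker 5) = (1/7) / (1/6) = 6/7.

6/7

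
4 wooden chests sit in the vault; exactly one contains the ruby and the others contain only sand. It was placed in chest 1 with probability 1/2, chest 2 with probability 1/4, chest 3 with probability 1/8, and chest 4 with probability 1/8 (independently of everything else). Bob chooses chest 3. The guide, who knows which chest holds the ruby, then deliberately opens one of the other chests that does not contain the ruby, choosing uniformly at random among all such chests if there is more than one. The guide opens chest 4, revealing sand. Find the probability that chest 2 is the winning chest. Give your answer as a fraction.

Consider each possible location of the ruby in turn.
If it is in chest 1 (prior 1/2): the guide has 2 equally likely choices, so probability 1/2; weight (1/2)·(1/2) = 1/4.
If it is in chest 2 (prior 1/4): the guide has 2 equally likely choices, so probability 1/2; weight (1/4)·(1/2) = 1/8.
If it is in chest 3 (prior 1/8): the guide has 3 equally likely choices, so probability 1/3; weight (1/8)·(1/3) = 1/24.
If it is in chest 4 (prior 1/8): the guide opened chest 4, so this case is ruled out; weight (1/8)·0 = 0.
The weights sum to 5/12.
So P(the ruby in chest 2 | the guide opened chest 4) = (1/8) / (5/12) = 3/10.

3/10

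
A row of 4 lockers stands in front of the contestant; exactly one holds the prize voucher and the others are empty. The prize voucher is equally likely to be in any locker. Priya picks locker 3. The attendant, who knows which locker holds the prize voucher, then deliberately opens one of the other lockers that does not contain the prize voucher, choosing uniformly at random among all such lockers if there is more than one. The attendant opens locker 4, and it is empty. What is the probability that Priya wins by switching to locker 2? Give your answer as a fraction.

3/8

Consider each possible location of the prize voucher in turn.
If it is in either of lockers 1 and 2 (prior 1/4 each): the attendant has 2 equally likely choices, so probability 1/2; weight (1/4)·(1/2) = 1/8 each.
If it is in locker 3 (prior 1/4): the attendant has 3 equally likely choices, so probability 1/3; weight (1/4)·(1/3) = 1/12.
If it is in locker 4 (prior 1/4): the attendant opened locker 4, so this case is ruled out; weight (1/4)·0 = 0.
The weights sum to 1/3.
So P(the prize voucher in locker 2 | the attendant opened locker 4) = (1/8) / (1/3) = 3/8.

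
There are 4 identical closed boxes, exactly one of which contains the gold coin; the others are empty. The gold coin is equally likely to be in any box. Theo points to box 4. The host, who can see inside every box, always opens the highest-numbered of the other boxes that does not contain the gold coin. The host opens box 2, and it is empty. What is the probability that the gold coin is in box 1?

Apply Bayes' rule, conditioning on where the gold coin actually is.
If it is in either of boxes 1 and 4 (prior 1/4 each): the host would have opened box 3 instead, probability 0; weight (1/4)·0 = 0 each.
If it is in box 2 (prior 1/4): the host opened box 2, so this case is ruled out; weight (1/4)·0 = 0.
If it is in box 3 (prior 1/4): box 2 is the highest-numbered option available, probability 1; weight (1/4)·1 = 1/4.
The weights sum to 1/4.
So P(the gold coin in box 1 | the host opened box 2) = 0 / (1/4) = 0.

0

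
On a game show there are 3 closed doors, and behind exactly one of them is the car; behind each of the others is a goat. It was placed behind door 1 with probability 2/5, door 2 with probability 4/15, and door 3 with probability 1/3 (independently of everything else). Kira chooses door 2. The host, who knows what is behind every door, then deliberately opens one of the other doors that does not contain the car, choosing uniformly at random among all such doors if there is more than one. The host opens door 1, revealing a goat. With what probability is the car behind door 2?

Consider each possible location of the car in turn.
If it is behind door 1 (prior 2/5): the host opened door 1, so this case is ruled out; weight (2/5)·0 = 0.
If it is behind door 2 (prior 4/15): the host has 2 equally likely choices, so probability 1/2; weight (4/15)·(1/2) = 2/15.
If it is behind door 3 (prior 1/3): the host has no choice, probability 1; weight (1/3)·1 = 1/3.
The weights sum to 7/15.
So P(the car behind door 2 | the host opened door 1) = (2/15) / (7/15) = 2/7.

2/7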